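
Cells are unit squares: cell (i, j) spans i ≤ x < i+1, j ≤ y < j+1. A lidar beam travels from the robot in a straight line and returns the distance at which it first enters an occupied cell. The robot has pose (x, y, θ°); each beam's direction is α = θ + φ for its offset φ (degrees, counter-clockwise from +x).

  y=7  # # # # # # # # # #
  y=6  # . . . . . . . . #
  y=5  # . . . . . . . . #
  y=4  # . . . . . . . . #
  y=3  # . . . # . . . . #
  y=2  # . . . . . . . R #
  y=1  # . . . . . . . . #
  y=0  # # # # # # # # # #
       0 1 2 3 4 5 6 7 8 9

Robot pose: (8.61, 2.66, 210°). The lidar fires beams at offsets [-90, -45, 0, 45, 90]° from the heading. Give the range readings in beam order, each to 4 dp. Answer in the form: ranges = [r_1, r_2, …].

ranges = [5.0114, 3.7373, 3.3200, 1.7186, 0.7800]

beam 1: φ=-90°, α=120°
  dir = (cos 120°, sin 120°) = (-0.5000, 0.8660); from cell (8,2)
  next x-line at t=1.2200, next y-line at t=0.3926; Δt_x=2.0000, Δt_y=1.1547
    y: enter (8,3) at t=0.3926
    x: enter (7,3) at t=1.2200
    y: enter (7,4) at t=1.5473
    y: enter (7,5) at t=2.7020
    x: enter (6,5) at t=3.2200
    y: enter (6,6) at t=3.8567
    y: enter (6,7) at t=5.0114 ← occupied
  → r_1 = 5.0114
beam 2: φ=-45°, α=165°
  dir = (cos 165°, sin 165°) = (-0.9659, 0.2588); from cell (8,2)
  next x-line at t=0.6315, next y-line at t=1.3137; Δt_x=1.0353, Δt_y=3.8637
    x: enter (7,2) at t=0.6315
    y: enter (7,3) at t=1.3137
    x: enter (6,3) at t=1.6668
    x: enter (5,3) at t=2.7021
    x: enter (4,3) at t=3.7373 ← occupied
  → r_2 = 3.7373
beam 3: φ=0°, α=210°
  dir = (cos 210°, sin 210°) = (-0.8660, -0.5000); from cell (8,2)
  next x-line at t=0.7044, next y-line at t=1.3200; Δt_x=1.1547, Δt_y=2.0000
    x: enter (7,2) at t=0.7044
    y: enter (7,1) at t=1.3200
    x: enter (6,1) at t=1.8591
    x: enter (5,1) at t=3.0138
    y: enter (5,0) at t=3.3200 ← occupied
  → r_3 = 3.3200
beam 4: φ=45°, α=255°
  dir = (cos 255°, sin 255°) = (-0.2588, -0.9659); from cell (8,2)
  next x-line at t=2.3569, next y-line at t=0.6833; Δt_x=3.8637, Δt_y=1.0353
    y: enter (8,1) at t=0.6833
    y: enter (8,0) at t=1.7186 ← occupied
  → r_4 = 1.7186
beam 5: φ=90°, α=300°
  dir = (cos 300°, sin 300°) = (0.5000, -0.8660); from cell (8,2)
  next x-line at t=0.7800, next y-line at t=0.7621; Δt_x=2.0000, Δt_y=1.1547
    y: enter (8,1) at t=0.7621
    x: enter (9,1) at t=0.7800 ← occupied
  → r_5 = 0.7800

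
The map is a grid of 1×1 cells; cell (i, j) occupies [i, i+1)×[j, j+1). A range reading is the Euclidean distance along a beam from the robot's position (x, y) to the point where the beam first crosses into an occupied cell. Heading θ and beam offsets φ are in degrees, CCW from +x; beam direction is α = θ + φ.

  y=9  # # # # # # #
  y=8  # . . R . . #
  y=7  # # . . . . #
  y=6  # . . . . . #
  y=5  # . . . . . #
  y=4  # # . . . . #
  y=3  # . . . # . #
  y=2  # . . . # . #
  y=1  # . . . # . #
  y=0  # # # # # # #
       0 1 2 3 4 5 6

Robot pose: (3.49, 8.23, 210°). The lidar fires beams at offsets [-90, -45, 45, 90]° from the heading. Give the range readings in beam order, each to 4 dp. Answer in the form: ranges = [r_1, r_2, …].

beam 1: φ=-90°, α=120°
  cosα=-0.5000 sinα=0.8660 | (3,8) | tMaxX 0.9800 tMaxY 0.8891 | tΔX 2.0000 tΔY 1.1547
    t=0.8891 [y] (3,9) — stop
  → r_1 = 0.8891
beam 2: φ=-45°, α=165°
  cosα=-0.9659 sinα=0.2588 | (3,8) | tMaxX 0.5073 tMaxY 2.9751 | tΔX 1.0353 tΔY 3.8637
    t=0.5073 [x] (2,8)
    t=1.5426 [x] (1,8)
    t=2.5778 [x] (0,8) — stop
  → r_2 = 2.5778
beam 3: φ=45°, α=255°
  cosα=-0.2588 sinα=-0.9659 | (3,8) | tMaxX 1.8932 tMaxY 0.2381 | tΔX 3.8637 tΔY 1.0353
    t=0.2381 [y] (3,7)
    t=1.2734 [y] (3,6)
    t=1.8932 [x] (2,6)
    t=2.3087 [y] (2,5)
    t=3.3439 [y] (2,4)
    t=4.3792 [y] (2,3)
    t=5.4145 [y] (2,2)
    t=5.7569 [x] (1,2)
    t=6.4498 [y] (1,1)
    t=7.4850 [y] (1,0) — stop
  → r_3 = 7.4850
beam 4: φ=90°, α=300°
  cosα=0.5000 sinα=-0.8660 | (3,8) | tMaxX 1.0200 tMaxY 0.2656 | tΔX 2.0000 tΔY 1.1547
    t=0.2656 [y] (3,7)
    t=1.0200 [x] (4,7)
    t=1.4203 [y] (4,6)
    t=2.5750 [y] (4,5)
    t=3.0200 [x] (5,5)
    t=3.7297 [y] (5,4)
    t=4.8844 [y] (5,3)
    t=5.0200 [x] (6,3) — stop
  → r_4 = 5.0200

ranges = [0.8891, 2.5778, 7.4850, 5.0200]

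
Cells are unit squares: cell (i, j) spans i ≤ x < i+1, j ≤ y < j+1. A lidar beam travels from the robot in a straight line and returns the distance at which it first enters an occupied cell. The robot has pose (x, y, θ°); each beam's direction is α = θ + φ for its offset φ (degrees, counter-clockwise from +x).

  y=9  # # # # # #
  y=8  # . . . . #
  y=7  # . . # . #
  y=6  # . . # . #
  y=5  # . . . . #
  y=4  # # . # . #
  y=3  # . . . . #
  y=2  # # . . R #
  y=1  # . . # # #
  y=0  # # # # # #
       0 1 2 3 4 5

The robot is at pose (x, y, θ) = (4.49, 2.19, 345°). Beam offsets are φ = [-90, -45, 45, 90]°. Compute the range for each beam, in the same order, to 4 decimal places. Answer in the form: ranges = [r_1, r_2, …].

beam 1: φ=-90°, α=255°
  d=(-0.2588,-0.9659)  start (4,2)  tX=1.8932 tY=0.1967  stride 1/|dx|=3.8637 1/|dy|=1.0353
    cross y-line → (4,1), t=0.1967 (wall)
  → r_1 = 0.1967
beam 2: φ=-45°, α=300°
  d=(0.5000,-0.8660)  start (4,2)  tX=1.0200 tY=0.2194  stride 1/|dx|=2.0000 1/|dy|=1.1547
    cross y-line → (4,1), t=0.2194 (wall)
  → r_2 = 0.2194
beam 3: φ=45°, α=30°
  d=(0.8660,0.5000)  start (4,2)  tX=0.5889 tY=1.6200  stride 1/|dx|=1.1547 1/|dy|=2.0000
    cross x-line → (5,2), t=0.5889 (wall)
  → r_3 = 0.5889
beam 4: φ=90°, α=75°
  d=(0.2588,0.9659)  start (4,2)  tX=1.9705 tY=0.8386  stride 1/|dx|=3.8637 1/|dy|=1.0353
    cross y-line → (4,3), t=0.8386
    cross y-line → (4,4), t=1.8738
    cross x-line → (5,4), t=1.9705 (wall)
  → r_4 = 1.9705

ranges = [0.1967, 0.2194, 0.5889, 1.9705]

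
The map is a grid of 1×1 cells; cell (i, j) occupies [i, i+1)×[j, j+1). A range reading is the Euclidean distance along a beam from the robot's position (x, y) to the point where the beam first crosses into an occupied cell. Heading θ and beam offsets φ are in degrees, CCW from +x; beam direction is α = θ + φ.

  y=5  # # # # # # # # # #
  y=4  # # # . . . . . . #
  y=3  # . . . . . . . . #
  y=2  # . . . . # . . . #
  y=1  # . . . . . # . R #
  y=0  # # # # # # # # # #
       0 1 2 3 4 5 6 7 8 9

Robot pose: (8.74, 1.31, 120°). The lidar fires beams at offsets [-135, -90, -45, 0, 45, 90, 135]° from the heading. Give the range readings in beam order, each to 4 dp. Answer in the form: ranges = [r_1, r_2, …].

ranges = [0.2692, 0.3002, 1.0046, 4.2608, 1.8014, 0.6200, 0.3209]

beam 1: φ=-135°, α=345°
  d=(0.9659,-0.2588)  start (8,1)  tX=0.2692 tY=1.1977  stride 1/|dx|=1.0353 1/|dy|=3.8637
    cross x-line → (9,1), t=0.2692 (wall)
  → r_1 = 0.2692
beam 2: φ=-90°, α=30°
  d=(0.8660,0.5000)  start (8,1)  tX=0.3002 tY=1.3800  stride 1/|dx|=1.1547 1/|dy|=2.0000
    cross x-line → (9,1), t=0.3002 (wall)
  → r_2 = 0.3002
beam 3: φ=-45°, α=75°
  d=(0.2588,0.9659)  start (8,1)  tX=1.0046 tY=0.7143  stride 1/|dx|=3.8637 1/|dy|=1.0353
    cross y-line → (8,2), t=0.7143
    cross x-line → (9,2), t=1.0046 (wall)
  → r_3 = 1.0046
beam 4: φ=0°, α=120°
  d=(-0.5000,0.8660)  start (8,1)  tX=1.4800 tY=0.7967  stride 1/|dx|=2.0000 1/|dy|=1.1547
    cross y-line → (8,2), t=0.7967
    cross x-line → (7,2), t=1.4800
    cross y-line → (7,3), t=1.9514
    cross y-line → (7,4), t=3.1061
    cross x-line → (6,4), t=3.4800
    cross y-line → (6,5), t=4.2608 (wall)
  → r_4 = 4.2608
beam 5: φ=45°, α=165°
  d=(-0.9659,0.2588)  start (8,1)  tX=0.7661 tY=2.6660  stride 1/|dx|=1.0353 1/|dy|=3.8637
    cross x-line → (7,1), t=0.7661
    cross x-line → (6,1), t=1.8014 (wall)
  → r_5 = 1.8014
beam 6: φ=90°, α=210°
  d=(-0.8660,-0.5000)  start (8,1)  tX=0.8545 tY=0.6200  stride 1/|dx|=1.1547 1/|dy|=2.0000
    cross y-line → (8,0), t=0.6200 (wall)
  → r_6 = 0.6200
beam 7: φ=135°, α=255°
  d=(-0.2588,-0.9659)  start (8,1)  tX=2.8591 tY=0.3209  stride 1/|dx|=3.8637 1/|dy|=1.0353
    cross y-line → (8,0), t=0.3209 (wall)
  → r_7 = 0.3209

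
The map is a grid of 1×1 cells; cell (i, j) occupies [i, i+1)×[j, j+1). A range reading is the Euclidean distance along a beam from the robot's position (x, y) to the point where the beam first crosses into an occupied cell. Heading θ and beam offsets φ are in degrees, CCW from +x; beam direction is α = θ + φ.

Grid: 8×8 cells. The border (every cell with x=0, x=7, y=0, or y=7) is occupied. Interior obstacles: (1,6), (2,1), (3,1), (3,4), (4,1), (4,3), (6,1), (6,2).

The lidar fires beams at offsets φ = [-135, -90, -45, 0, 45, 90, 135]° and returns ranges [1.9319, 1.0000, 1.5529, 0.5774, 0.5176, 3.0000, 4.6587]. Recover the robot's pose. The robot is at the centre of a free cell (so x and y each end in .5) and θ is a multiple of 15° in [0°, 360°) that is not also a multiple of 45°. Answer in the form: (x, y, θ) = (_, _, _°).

(x, y, θ) = (5.5, 2.5, 330°)

Candidates: 28 free-cell centres × 16 headings = 448 poses. Raycast each; keep the one whose scan matches to 4 dp.
  (5.5, 4.5, 330°): beam 1 = 1.5529 ≠ 1.9319 ✗
  (4.5, 6.5, 255°): beam 1 = 0.5774 ≠ 1.9319 ✗
  (5.5, 2.5, 255°): beam 1 = 1.0000 ≠ 1.9319 ✗
  …
  (5.5, 2.5, 330°): r_1=1.9319, r_2=1.0000, r_3=1.5529, r_4=0.5774, r_5=0.5176, r_6=3.0000, r_7=4.6587 — all match ✓
No second candidate reproduces the full scan.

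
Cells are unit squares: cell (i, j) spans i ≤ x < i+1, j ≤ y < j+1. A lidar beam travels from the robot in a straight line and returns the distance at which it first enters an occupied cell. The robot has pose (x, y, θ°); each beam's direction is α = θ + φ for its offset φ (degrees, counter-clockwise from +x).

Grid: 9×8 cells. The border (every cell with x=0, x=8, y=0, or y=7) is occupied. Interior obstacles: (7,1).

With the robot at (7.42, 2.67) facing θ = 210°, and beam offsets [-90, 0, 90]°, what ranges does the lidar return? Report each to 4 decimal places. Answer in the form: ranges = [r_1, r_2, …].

beam 1: φ=-90°, α=120°
  d=(-0.5000,0.8660)  start (7,2)  tX=0.8400 tY=0.3811  stride 1/|dx|=2.0000 1/|dy|=1.1547
    cross y-line → (7,3), t=0.3811
    cross x-line → (6,3), t=0.8400
    cross y-line → (6,4), t=1.5358
    cross y-line → (6,5), t=2.6905
    cross x-line → (5,5), t=2.8400
    cross y-line → (5,6), t=3.8452
    cross x-line → (4,6), t=4.8400
    cross y-line → (4,7), t=4.9999 (wall)
  → r_1 = 4.9999
beam 2: φ=0°, α=210°
  d=(-0.8660,-0.5000)  start (7,2)  tX=0.4850 tY=1.3400  stride 1/|dx|=1.1547 1/|dy|=2.0000
    cross x-line → (6,2), t=0.4850
    cross y-line → (6,1), t=1.3400
    cross x-line → (5,1), t=1.6397
    cross x-line → (4,1), t=2.7944
    cross y-line → (4,0), t=3.3400 (wall)
  → r_2 = 3.3400
beam 3: φ=90°, α=300°
  d=(0.5000,-0.8660)  start (7,2)  tX=1.1600 tY=0.7736  stride 1/|dx|=2.0000 1/|dy|=1.1547
    cross y-line → (7,1), t=0.7736 (wall)
  → r_3 = 0.7736

ranges = [4.9999, 3.3400, 0.7736]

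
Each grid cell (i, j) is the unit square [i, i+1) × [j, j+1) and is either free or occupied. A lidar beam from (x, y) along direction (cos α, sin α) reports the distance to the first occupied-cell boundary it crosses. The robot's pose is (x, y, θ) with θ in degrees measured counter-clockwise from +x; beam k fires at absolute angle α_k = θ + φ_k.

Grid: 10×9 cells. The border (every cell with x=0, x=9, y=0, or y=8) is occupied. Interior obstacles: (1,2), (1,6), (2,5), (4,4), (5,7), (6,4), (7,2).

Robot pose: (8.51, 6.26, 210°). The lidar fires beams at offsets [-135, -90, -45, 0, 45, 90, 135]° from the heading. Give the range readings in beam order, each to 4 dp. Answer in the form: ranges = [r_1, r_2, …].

beam 1: φ=-135°, α=75°
  cosα=0.2588 sinα=0.9659 | (8,6) | tMaxX 1.8932 tMaxY 0.7661 | tΔX 3.8637 tΔY 1.0353
    t=0.7661 [y] (8,7)
    t=1.8014 [y] (8,8) — stop
  → r_1 = 1.8014
beam 2: φ=-90°, α=120°
  cosα=-0.5000 sinα=0.8660 | (8,6) | tMaxX 1.0200 tMaxY 0.8545 | tΔX 2.0000 tΔY 1.1547
    t=0.8545 [y] (8,7)
    t=1.0200 [x] (7,7)
    t=2.0092 [y] (7,8) — stop
  → r_2 = 2.0092
beam 3: φ=-45°, α=165°
  cosα=-0.9659 sinα=0.2588 | (8,6) | tMaxX 0.5280 tMaxY 2.8591 | tΔX 1.0353 tΔY 3.8637
    t=0.5280 [x] (7,6)
    t=1.5633 [x] (6,6)
    t=2.5985 [x] (5,6)
    t=2.8591 [y] (5,7) — stop
  → r_3 = 2.8591
beam 4: φ=0°, α=210°
  cosα=-0.8660 sinα=-0.5000 | (8,6) | tMaxX 0.5889 tMaxY 0.5200 | tΔX 1.1547 tΔY 2.0000
    t=0.5200 [y] (8,5)
    t=0.5889 [x] (7,5)
    t=1.7436 [x] (6,5)
    t=2.5200 [y] (6,4) — stop
  → r_4 = 2.5200
beam 5: φ=45°, α=255°
  cosα=-0.2588 sinα=-0.9659 | (8,6) | tMaxX 1.9705 tMaxY 0.2692 | tΔX 3.8637 tΔY 1.0353
    t=0.2692 [y] (8,5)
    t=1.3044 [y] (8,4)
    t=1.9705 [x] (7,4)
    t=2.3397 [y] (7,3)
    t=3.3750 [y] (7,2) — stop
  → r_5 = 3.3750
beam 6: φ=90°, α=300°
  cosα=0.5000 sinα=-0.8660 | (8,6) | tMaxX 0.9800 tMaxY 0.3002 | tΔX 2.0000 tΔY 1.1547
    t=0.3002 [y] (8,5)
    t=0.9800 [x] (9,5) — stop
  → r_6 = 0.9800
beam 7: φ=135°, α=345°
  cosα=0.9659 sinα=-0.2588 | (8,6) | tMaxX 0.5073 tMaxY 1.0046 | tΔX 1.0353 tΔY 3.8637
    t=0.5073 [x] (9,6) — stop
  → r_7 = 0.5073

ranges = [1.8014, 2.0092, 2.8591, 2.5200, 3.3750, 0.9800, 0.5073]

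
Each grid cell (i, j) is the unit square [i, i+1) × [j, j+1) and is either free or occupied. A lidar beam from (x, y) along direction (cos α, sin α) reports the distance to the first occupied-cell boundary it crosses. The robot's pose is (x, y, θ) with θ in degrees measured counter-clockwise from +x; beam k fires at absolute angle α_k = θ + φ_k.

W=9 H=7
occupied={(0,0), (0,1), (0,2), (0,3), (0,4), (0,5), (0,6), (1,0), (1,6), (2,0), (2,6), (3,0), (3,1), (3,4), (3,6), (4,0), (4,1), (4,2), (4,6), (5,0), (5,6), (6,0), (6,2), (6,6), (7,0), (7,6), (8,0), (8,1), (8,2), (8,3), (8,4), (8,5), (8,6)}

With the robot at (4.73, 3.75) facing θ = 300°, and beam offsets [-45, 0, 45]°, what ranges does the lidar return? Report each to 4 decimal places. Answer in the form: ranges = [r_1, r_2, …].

ranges = [0.7765, 3.1754, 3.3854]

beam 1: φ=-45°, α=255°
  d=(-0.2588,-0.9659)  start (4,3)  tX=2.8205 tY=0.7765  stride 1/|dx|=3.8637 1/|dy|=1.0353
    cross y-line → (4,2), t=0.7765 (wall)
  → r_1 = 0.7765
beam 2: φ=0°, α=300°
  d=(0.5000,-0.8660)  start (4,3)  tX=0.5400 tY=0.8660  stride 1/|dx|=2.0000 1/|dy|=1.1547
    cross x-line → (5,3), t=0.5400
    cross y-line → (5,2), t=0.8660
    cross y-line → (5,1), t=2.0207
    cross x-line → (6,1), t=2.5400
    cross y-line → (6,0), t=3.1754 (wall)
  → r_2 = 3.1754
beam 3: φ=45°, α=345°
  d=(0.9659,-0.2588)  start (4,3)  tX=0.2795 tY=2.8978  stride 1/|dx|=1.0353 1/|dy|=3.8637
    cross x-line → (5,3), t=0.2795
    cross x-line → (6,3), t=1.3148
    cross x-line → (7,3), t=2.3501
    cross y-line → (7,2), t=2.8978
    cross x-line → (8,2), t=3.3854 (wall)
  → r_3 = 3.3854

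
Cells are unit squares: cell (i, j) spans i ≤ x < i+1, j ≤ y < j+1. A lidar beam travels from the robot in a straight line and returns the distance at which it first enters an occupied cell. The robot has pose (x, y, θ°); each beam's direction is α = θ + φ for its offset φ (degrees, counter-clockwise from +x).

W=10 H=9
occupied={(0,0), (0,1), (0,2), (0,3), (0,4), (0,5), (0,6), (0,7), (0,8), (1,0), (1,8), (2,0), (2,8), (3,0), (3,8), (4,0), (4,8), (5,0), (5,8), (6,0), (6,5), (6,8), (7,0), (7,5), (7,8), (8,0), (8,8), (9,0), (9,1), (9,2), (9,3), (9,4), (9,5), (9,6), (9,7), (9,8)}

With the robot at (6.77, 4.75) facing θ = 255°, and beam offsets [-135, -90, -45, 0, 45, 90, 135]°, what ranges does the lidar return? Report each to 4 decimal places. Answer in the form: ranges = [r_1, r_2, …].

ranges = [0.2887, 5.9735, 6.6626, 3.8823, 4.3301, 2.3087, 0.5000]

beam 1: φ=-135°, α=120°
  cosα=-0.5000 sinα=0.8660 | (6,4) | tMaxX 1.5400 tMaxY 0.2887 | tΔX 2.0000 tΔY 1.1547
    t=0.2887 [y] (6,5) — stop
  → r_1 = 0.2887
beam 2: φ=-90°, α=165°
  cosα=-0.9659 sinα=0.2588 | (6,4) | tMaxX 0.7972 tMaxY 0.9659 | tΔX 1.0353 tΔY 3.8637
    t=0.7972 [x] (5,4)
    t=0.9659 [y] (5,5)
    t=1.8324 [x] (4,5)
    t=2.8677 [x] (3,5)
    t=3.9030 [x] (2,5)
    t=4.8296 [y] (2,6)
    t=4.9383 [x] (1,6)
    t=5.9735 [x] (0,6) — stop
  → r_2 = 5.9735
beam 3: φ=-45°, α=210°
  cosα=-0.8660 sinα=-0.5000 | (6,4) | tMaxX 0.8891 tMaxY 1.5000 | tΔX 1.1547 tΔY 2.0000
    t=0.8891 [x] (5,4)
    t=1.5000 [y] (5,3)
    t=2.0438 [x] (4,3)
    t=3.1985 [x] (3,3)
    t=3.5000 [y] (3,2)
    t=4.3532 [x] (2,2)
    t=5.5000 [y] (2,1)
    t=5.5079 [x] (1,1)
    t=6.6626 [x] (0,1) — stop
  → r_3 = 6.6626
beam 4: φ=0°, α=255°
  cosα=-0.2588 sinα=-0.9659 | (6,4) | tMaxX 2.9751 tMaxY 0.7765 | tΔX 3.8637 tΔY 1.0353
    t=0.7765 [y] (6,3)
    t=1.8117 [y] (6,2)
    t=2.8470 [y] (6,1)
    t=2.9751 [x] (5,1)
    t=3.8823 [y] (5,0) — stop
  → r_4 = 3.8823
beam 5: φ=45°, α=300°
  cosα=0.5000 sinα=-0.8660 | (6,4) | tMaxX 0.4600 tMaxY 0.8660 | tΔX 2.0000 tΔY 1.1547
    t=0.4600 [x] (7,4)
    t=0.8660 [y] (7,3)
    t=2.0207 [y] (7,2)
    t=2.4600 [x] (8,2)
    t=3.1754 [y] (8,1)
    t=4.3301 [y] (8,0) — stop
  → r_5 = 4.3301
beam 6: φ=90°, α=345°
  cosα=0.9659 sinα=-0.2588 | (6,4) | tMaxX 0.2381 tMaxY 2.8978 | tΔX 1.0353 tΔY 3.8637
    t=0.2381 [x] (7,4)
    t=1.2734 [x] (8,4)
    t=2.3087 [x] (9,4) — stop
  → r_6 = 2.3087
beam 7: φ=135°, α=30°
  cosα=0.8660 sinα=0.5000 | (6,4) | tMaxX 0.2656 tMaxY 0.5000 | tΔX 1.1547 tΔY 2.0000
    t=0.2656 [x] (7,4)
    t=0.5000 [y] (7,5) — stop
  → r_7 = 0.5000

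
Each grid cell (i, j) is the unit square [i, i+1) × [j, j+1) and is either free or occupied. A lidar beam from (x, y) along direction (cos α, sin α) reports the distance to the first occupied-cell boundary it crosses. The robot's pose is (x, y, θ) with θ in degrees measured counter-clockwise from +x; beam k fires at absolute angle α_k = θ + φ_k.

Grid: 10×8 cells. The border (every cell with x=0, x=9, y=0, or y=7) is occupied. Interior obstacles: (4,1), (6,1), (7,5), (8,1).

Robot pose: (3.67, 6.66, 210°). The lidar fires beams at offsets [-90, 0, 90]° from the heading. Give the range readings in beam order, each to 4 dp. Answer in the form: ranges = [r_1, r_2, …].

ranges = [0.3926, 3.0831, 5.3809]

beam 1: φ=-90°, α=120°
  dir = (cos 120°, sin 120°) = (-0.5000, 0.8660); from cell (3,6)
  next x-line at t=1.3400, next y-line at t=0.3926; Δt_x=2.0000, Δt_y=1.1547
    y: enter (3,7) at t=0.3926 ← occupied
  → r_1 = 0.3926
beam 2: φ=0°, α=210°
  dir = (cos 210°, sin 210°) = (-0.8660, -0.5000); from cell (3,6)
  next x-line at t=0.7736, next y-line at t=1.3200; Δt_x=1.1547, Δt_y=2.0000
    x: enter (2,6) at t=0.7736
    y: enter (2,5) at t=1.3200
    x: enter (1,5) at t=1.9283
    x: enter (0,5) at t=3.0831 ← occupied
  → r_2 = 3.0831
beam 3: φ=90°, α=300°
  dir = (cos 300°, sin 300°) = (0.5000, -0.8660); from cell (3,6)
  next x-line at t=0.6600, next y-line at t=0.7621; Δt_x=2.0000, Δt_y=1.1547
    x: enter (4,6) at t=0.6600
    y: enter (4,5) at t=0.7621
    y: enter (4,4) at t=1.9168
    x: enter (5,4) at t=2.6600
    y: enter (5,3) at t=3.0715
    y: enter (5,2) at t=4.2262
    x: enter (6,2) at t=4.6600
    y: enter (6,1) at t=5.3809 ← occupied
  → r_3 = 5.3809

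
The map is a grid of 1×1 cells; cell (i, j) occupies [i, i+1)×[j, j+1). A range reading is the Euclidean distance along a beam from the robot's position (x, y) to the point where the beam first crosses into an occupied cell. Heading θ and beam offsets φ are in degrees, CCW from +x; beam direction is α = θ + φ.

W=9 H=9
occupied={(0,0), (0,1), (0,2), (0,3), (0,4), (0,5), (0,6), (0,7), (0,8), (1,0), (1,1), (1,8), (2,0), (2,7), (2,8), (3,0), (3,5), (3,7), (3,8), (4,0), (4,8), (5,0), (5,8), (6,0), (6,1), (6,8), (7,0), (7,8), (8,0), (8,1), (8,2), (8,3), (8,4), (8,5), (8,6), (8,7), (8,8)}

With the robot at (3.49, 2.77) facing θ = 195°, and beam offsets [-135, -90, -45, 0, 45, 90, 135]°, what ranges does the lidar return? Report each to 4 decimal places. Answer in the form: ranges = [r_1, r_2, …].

beam 1: φ=-135°, α=60°
  d=(0.5000,0.8660)  start (3,2)  tX=1.0200 tY=0.2656  stride 1/|dx|=2.0000 1/|dy|=1.1547
    cross y-line → (3,3), t=0.2656
    cross x-line → (4,3), t=1.0200
    cross y-line → (4,4), t=1.4203
    cross y-line → (4,5), t=2.5750
    cross x-line → (5,5), t=3.0200
    cross y-line → (5,6), t=3.7297
    cross y-line → (5,7), t=4.8844
    cross x-line → (6,7), t=5.0200
    cross y-line → (6,8), t=6.0391 (wall)
  → r_1 = 6.0391
beam 2: φ=-90°, α=105°
  d=(-0.2588,0.9659)  start (3,2)  tX=1.8932 tY=0.2381  stride 1/|dx|=3.8637 1/|dy|=1.0353
    cross y-line → (3,3), t=0.2381
    cross y-line → (3,4), t=1.2734
    cross x-line → (2,4), t=1.8932
    cross y-line → (2,5), t=2.3087
    cross y-line → (2,6), t=3.3439
    cross y-line → (2,7), t=4.3792 (wall)
  → r_2 = 4.3792
beam 3: φ=-45°, α=150°
  d=(-0.8660,0.5000)  start (3,2)  tX=0.5658 tY=0.4600  stride 1/|dx|=1.1547 1/|dy|=2.0000
    cross y-line → (3,3), t=0.4600
    cross x-line → (2,3), t=0.5658
    cross x-line → (1,3), t=1.7205
    cross y-line → (1,4), t=2.4600
    cross x-line → (0,4), t=2.8752 (wall)
  → r_3 = 2.8752
beam 4: φ=0°, α=195°
  d=(-0.9659,-0.2588)  start (3,2)  tX=0.5073 tY=2.9751  stride 1/|dx|=1.0353 1/|dy|=3.8637
    cross x-line → (2,2), t=0.5073
    cross x-line → (1,2), t=1.5426
    cross x-line → (0,2), t=2.5778 (wall)
  → r_4 = 2.5778
beam 5: φ=45°, α=240°
  d=(-0.5000,-0.8660)  start (3,2)  tX=0.9800 tY=0.8891  stride 1/|dx|=2.0000 1/|dy|=1.1547
    cross y-line → (3,1), t=0.8891
    cross x-line → (2,1), t=0.9800
    cross y-line → (2,0), t=2.0438 (wall)
  → r_5 = 2.0438
beam 6: φ=90°, α=285°
  d=(0.2588,-0.9659)  start (3,2)  tX=1.9705 tY=0.7972  stride 1/|dx|=3.8637 1/|dy|=1.0353
    cross y-line → (3,1), t=0.7972
    cross y-line → (3,0), t=1.8324 (wall)
  → r_6 = 1.8324
beam 7: φ=135°, α=330°
  d=(0.8660,-0.5000)  start (3,2)  tX=0.5889 tY=1.5400  stride 1/|dx|=1.1547 1/|dy|=2.0000
    cross x-line → (4,2), t=0.5889
    cross y-line → (4,1), t=1.5400
    cross x-line → (5,1), t=1.7436
    cross x-line → (6,1), t=2.8983 (wall)
  → r_7 = 2.8983

ranges = [6.0391, 4.3792, 2.8752, 2.5778, 2.0438, 1.8324, 2.8983]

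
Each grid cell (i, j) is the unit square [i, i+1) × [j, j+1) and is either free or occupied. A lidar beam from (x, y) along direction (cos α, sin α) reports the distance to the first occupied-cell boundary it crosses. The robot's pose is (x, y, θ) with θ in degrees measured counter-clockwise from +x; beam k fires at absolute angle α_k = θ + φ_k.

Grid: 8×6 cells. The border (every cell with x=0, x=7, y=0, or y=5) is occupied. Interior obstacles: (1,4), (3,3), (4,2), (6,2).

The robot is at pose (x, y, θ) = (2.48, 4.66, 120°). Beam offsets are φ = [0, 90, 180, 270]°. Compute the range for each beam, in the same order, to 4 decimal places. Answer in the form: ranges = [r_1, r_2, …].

beam 1: φ=0°, α=120°
  d=(-0.5000,0.8660)  start (2,4)  tX=0.9600 tY=0.3926  stride 1/|dx|=2.0000 1/|dy|=1.1547
    cross y-line → (2,5), t=0.3926 (wall)
  → r_1 = 0.3926
beam 2: φ=90°, α=210°
  d=(-0.8660,-0.5000)  start (2,4)  tX=0.5543 tY=1.3200  stride 1/|dx|=1.1547 1/|dy|=2.0000
    cross x-line → (1,4), t=0.5543 (wall)
  → r_2 = 0.5543
beam 3: φ=180°, α=300°
  d=(0.5000,-0.8660)  start (2,4)  tX=1.0400 tY=0.7621  stride 1/|dx|=2.0000 1/|dy|=1.1547
    cross y-line → (2,3), t=0.7621
    cross x-line → (3,3), t=1.0400 (wall)
  → r_3 = 1.0400
beam 4: φ=270°, α=30°
  d=(0.8660,0.5000)  start (2,4)  tX=0.6004 tY=0.6800  stride 1/|dx|=1.1547 1/|dy|=2.0000
    cross x-line → (3,4), t=0.6004
    cross y-line → (3,5), t=0.6800 (wall)
  → r_4 = 0.6800

ranges = [0.3926, 0.5543, 1.0400, 0.6800]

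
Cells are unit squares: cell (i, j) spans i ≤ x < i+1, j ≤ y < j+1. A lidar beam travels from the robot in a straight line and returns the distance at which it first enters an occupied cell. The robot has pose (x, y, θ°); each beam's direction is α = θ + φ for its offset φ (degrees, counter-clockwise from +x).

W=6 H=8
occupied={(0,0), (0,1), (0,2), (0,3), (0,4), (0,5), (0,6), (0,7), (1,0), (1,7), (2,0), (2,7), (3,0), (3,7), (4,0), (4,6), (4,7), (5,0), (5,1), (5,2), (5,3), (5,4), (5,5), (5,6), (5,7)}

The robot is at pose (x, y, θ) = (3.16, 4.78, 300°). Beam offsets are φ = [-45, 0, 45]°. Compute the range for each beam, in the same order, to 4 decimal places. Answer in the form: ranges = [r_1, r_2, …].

beam 1: φ=-45°, α=255°
  cosα=-0.2588 sinα=-0.9659 | (3,4) | tMaxX 0.6182 tMaxY 0.8075 | tΔX 3.8637 tΔY 1.0353
    t=0.6182 [x] (2,4)
    t=0.8075 [y] (2,3)
    t=1.8428 [y] (2,2)
    t=2.8781 [y] (2,1)
    t=3.9133 [y] (2,0) — stop
  → r_1 = 3.9133
beam 2: φ=0°, α=300°
  cosα=0.5000 sinα=-0.8660 | (3,4) | tMaxX 1.6800 tMaxY 0.9007 | tΔX 2.0000 tΔY 1.1547
    t=0.9007 [y] (3,3)
    t=1.6800 [x] (4,3)
    t=2.0554 [y] (4,2)
    t=3.2101 [y] (4,1)
    t=3.6800 [x] (5,1) — stop
  → r_2 = 3.6800
beam 3: φ=45°, α=345°
  cosα=0.9659 sinα=-0.2588 | (3,4) | tMaxX 0.8696 tMaxY 3.0137 | tΔX 1.0353 tΔY 3.8637
    t=0.8696 [x] (4,4)
    t=1.9049 [x] (5,4) — stop
  → r_3 = 1.9049

ranges = [3.9133, 3.6800, 1.9049]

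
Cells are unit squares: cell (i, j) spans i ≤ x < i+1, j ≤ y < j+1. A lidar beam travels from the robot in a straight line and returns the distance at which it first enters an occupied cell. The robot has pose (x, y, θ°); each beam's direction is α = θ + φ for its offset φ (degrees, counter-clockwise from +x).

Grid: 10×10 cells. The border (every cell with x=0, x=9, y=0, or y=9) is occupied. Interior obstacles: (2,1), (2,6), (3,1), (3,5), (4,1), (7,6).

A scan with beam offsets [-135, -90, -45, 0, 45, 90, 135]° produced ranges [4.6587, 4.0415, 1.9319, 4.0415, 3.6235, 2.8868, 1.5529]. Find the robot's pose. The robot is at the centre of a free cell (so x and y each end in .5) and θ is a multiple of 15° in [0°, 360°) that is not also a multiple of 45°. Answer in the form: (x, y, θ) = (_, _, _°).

Enumerate (i+0.5, j+0.5, θ) over the 58 free cells and 16 admissible headings. For each, cast all 7 beams and compare to the given ranges.
  (5.5, 6.5, 210°): beam 1 = 2.5882 ≠ 4.6587 ✗
  (5.5, 6.5, 195°): beam 1 = 2.8868 ≠ 4.6587 ✗
  (5.5, 4.5, 30°): beam 1 = 2.5882 ≠ 4.6587 ✗
  …
  (5.5, 5.5, 60°): r_1=4.6587, r_2=4.0415, r_3=1.9319, r_4=4.0415, r_5=3.6235, r_6=2.8868, r_7=1.5529 — all match ✓
No second candidate reproduces the full scan.

(x, y, θ) = (5.5, 5.5, 60°)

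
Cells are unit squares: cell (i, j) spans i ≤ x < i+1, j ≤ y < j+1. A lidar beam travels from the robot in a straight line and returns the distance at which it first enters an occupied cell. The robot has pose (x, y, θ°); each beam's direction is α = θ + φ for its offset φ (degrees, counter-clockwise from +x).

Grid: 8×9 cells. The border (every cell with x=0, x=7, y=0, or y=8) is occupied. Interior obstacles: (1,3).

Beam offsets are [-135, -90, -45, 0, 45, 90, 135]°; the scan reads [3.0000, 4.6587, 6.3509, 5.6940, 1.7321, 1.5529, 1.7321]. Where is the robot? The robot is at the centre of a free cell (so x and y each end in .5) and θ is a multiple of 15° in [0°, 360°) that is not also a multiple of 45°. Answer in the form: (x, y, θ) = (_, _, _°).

Candidates: 41 free-cell centres × 16 headings = 656 poses. Raycast each; keep the one whose scan matches to 4 dp.
  (3.5, 6.5, 120°): beam 1 = 3.6235 ≠ 3.0000 ✗
  (1.5, 1.5, 285°): beam 1 = 0.5774 ≠ 3.0000 ✗
  (5.5, 3.5, 240°): beam 1 = 4.6587 ≠ 3.0000 ✗
  (4.5, 1.5, 285°): beam 2 = 1.9319 ≠ 4.6587 ✗
  (2.5, 1.5, 60°): beam 1 = 0.5176 ≠ 3.0000 ✗
  …
  (5.5, 6.5, 285°): r_1=3.0000, r_2=4.6587, r_3=6.3509, r_4=5.6940, r_5=1.7321, r_6=1.5529, r_7=1.7321 — all match ✓
No second candidate reproduces the full scan.

(x, y, θ) = (5.5, 6.5, 285°)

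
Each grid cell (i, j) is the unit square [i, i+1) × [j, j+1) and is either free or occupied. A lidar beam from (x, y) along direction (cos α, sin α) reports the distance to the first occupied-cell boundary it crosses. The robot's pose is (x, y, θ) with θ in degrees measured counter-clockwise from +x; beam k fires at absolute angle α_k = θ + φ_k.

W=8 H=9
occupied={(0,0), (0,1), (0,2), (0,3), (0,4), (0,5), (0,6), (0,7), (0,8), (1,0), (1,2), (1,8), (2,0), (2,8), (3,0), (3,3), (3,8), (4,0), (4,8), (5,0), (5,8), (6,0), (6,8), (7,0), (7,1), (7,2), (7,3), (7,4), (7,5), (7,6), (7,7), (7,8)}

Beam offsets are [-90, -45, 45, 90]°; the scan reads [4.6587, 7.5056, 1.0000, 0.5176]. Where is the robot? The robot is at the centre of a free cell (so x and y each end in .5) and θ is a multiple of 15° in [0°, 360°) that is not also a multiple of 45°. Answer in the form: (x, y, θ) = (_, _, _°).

The pose lattice has 40·16 = 640 candidates. Test each by forward raycasting.
  (2.5, 6.5, 120°): beam 1 = 3.0000 ≠ 4.6587 ✗
  (6.5, 7.5, 15°): beam 1 = 1.9319 ≠ 4.6587 ✗
  (6.5, 7.5, 150°): beam 1 = 0.5774 ≠ 4.6587 ✗
  (2.5, 4.5, 75°): beam 2 = 5.1962 ≠ 7.5056 ✗
  (4.5, 7.5, 150°): beam 1 = 0.5774 ≠ 4.6587 ✗
  …
  (2.5, 7.5, 345°): r_1=4.6587, r_2=7.5056, r_3=1.0000, r_4=0.5176 — all match ✓
No second candidate reproduces the full scan.

(x, y, θ) = (2.5, 7.5, 345°)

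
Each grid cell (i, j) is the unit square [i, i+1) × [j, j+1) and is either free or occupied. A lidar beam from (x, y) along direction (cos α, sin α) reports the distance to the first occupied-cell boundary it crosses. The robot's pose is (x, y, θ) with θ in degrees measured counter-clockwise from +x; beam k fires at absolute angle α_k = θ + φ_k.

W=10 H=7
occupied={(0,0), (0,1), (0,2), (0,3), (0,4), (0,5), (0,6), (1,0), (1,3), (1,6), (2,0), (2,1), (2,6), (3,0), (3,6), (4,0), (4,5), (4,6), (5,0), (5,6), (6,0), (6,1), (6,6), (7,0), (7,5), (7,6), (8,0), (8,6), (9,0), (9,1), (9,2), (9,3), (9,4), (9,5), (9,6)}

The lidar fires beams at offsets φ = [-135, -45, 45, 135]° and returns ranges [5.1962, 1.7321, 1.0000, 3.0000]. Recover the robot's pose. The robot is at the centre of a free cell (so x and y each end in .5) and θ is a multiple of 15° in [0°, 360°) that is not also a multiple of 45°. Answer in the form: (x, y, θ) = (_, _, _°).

(x, y, θ) = (5.5, 2.5, 285°)

Enumerate (i+0.5, j+0.5, θ) over the 35 free cells and 16 admissible headings. For each, cast all 4 beams and compare to the given ranges.
  (6.5, 3.5, 210°): beam 1 = 1.9319 ≠ 5.1962 ✗
  (2.5, 4.5, 255°): beam 1 = 1.7321 ≠ 5.1962 ✗
  (6.5, 2.5, 330°): beam 1 = 3.6235 ≠ 5.1962 ✗
  (1.5, 4.5, 195°): beam 1 = 1.7321 ≠ 5.1962 ✗
  (1.5, 4.5, 210°): beam 1 = 1.5529 ≠ 5.1962 ✗
  …
  (5.5, 2.5, 285°): r_1=5.1962, r_2=1.7321, r_3=1.0000, r_4=3.0000 — all match ✓
Only this pose fits every beam.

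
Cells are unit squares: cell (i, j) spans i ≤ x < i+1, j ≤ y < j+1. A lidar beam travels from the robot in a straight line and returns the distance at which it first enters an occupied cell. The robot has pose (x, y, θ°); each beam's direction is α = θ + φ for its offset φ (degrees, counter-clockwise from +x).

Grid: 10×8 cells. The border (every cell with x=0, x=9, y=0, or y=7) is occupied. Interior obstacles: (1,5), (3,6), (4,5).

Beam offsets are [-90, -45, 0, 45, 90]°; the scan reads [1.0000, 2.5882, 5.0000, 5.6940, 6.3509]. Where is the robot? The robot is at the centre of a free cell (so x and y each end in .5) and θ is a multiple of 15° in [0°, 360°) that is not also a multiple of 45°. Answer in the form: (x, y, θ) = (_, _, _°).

(x, y, θ) = (6.5, 1.5, 60°)

Candidates: 45 free-cell centres × 16 headings = 720 poses. Raycast each; keep the one whose scan matches to 4 dp.
  (5.5, 3.5, 60°): beam 1 = 4.0415 ≠ 1.0000 ✗
  (8.5, 4.5, 195°): beam 1 = 2.5882 ≠ 1.0000 ✗
  (6.5, 5.5, 255°): beam 1 = 1.5529 ≠ 1.0000 ✗
  (6.5, 6.5, 300°): beam 1 = 1.7321 ≠ 1.0000 ✗
  (2.5, 2.5, 15°): beam 1 = 1.5529 ≠ 1.0000 ✗
  …
  (6.5, 1.5, 60°): r_1=1.0000, r_2=2.5882, r_3=5.0000, r_4=5.6940, r_5=6.3509 — all match ✓
Unique over the lattice → pose = (6.5, 1.5, 60°).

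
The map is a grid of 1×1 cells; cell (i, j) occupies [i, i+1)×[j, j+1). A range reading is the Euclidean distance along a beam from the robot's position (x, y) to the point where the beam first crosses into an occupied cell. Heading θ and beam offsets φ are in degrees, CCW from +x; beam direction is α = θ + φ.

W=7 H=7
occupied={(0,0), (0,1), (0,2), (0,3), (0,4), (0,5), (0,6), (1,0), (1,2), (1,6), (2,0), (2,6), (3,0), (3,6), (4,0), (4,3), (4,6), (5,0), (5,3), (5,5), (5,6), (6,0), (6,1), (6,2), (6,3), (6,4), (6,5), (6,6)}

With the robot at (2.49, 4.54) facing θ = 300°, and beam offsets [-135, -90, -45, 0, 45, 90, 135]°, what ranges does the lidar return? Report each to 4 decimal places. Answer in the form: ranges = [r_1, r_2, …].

beam 1: φ=-135°, α=165°
  cosα=-0.9659 sinα=0.2588 | (2,4) | tMaxX 0.5073 tMaxY 1.7773 | tΔX 1.0353 tΔY 3.8637
    t=0.5073 [x] (1,4)
    t=1.5426 [x] (0,4) — stop
  → r_1 = 1.5426
beam 2: φ=-90°, α=210°
  cosα=-0.8660 sinα=-0.5000 | (2,4) | tMaxX 0.5658 tMaxY 1.0800 | tΔX 1.1547 tΔY 2.0000
    t=0.5658 [x] (1,4)
    t=1.0800 [y] (1,3)
    t=1.7205 [x] (0,3) — stop
  → r_2 = 1.7205
beam 3: φ=-45°, α=255°
  cosα=-0.2588 sinα=-0.9659 | (2,4) | tMaxX 1.8932 tMaxY 0.5590 | tΔX 3.8637 tΔY 1.0353
    t=0.5590 [y] (2,3)
    t=1.5943 [y] (2,2)
    t=1.8932 [x] (1,2) — stop
  → r_3 = 1.8932
beam 4: φ=0°, α=300°
  cosα=0.5000 sinα=-0.8660 | (2,4) | tMaxX 1.0200 tMaxY 0.6235 | tΔX 2.0000 tΔY 1.1547
    t=0.6235 [y] (2,3)
    t=1.0200 [x] (3,3)
    t=1.7782 [y] (3,2)
    t=2.9329 [y] (3,1)
    t=3.0200 [x] (4,1)
    t=4.0876 [y] (4,0) — stop
  → r_4 = 4.0876
beam 5: φ=45°, α=345°
  cosα=0.9659 sinα=-0.2588 | (2,4) | tMaxX 0.5280 tMaxY 2.0864 | tΔX 1.0353 tΔY 3.8637
    t=0.5280 [x] (3,4)
    t=1.5633 [x] (4,4)
    t=2.0864 [y] (4,3) — stop
  → r_5 = 2.0864
beam 6: φ=90°, α=30°
  cosα=0.8660 sinα=0.5000 | (2,4) | tMaxX 0.5889 tMaxY 0.9200 | tΔX 1.1547 tΔY 2.0000
    t=0.5889 [x] (3,4)
    t=0.9200 [y] (3,5)
    t=1.7436 [x] (4,5)
    t=2.8983 [x] (5,5) — stop
  → r_6 = 2.8983
beam 7: φ=135°, α=75°
  cosα=0.2588 sinα=0.9659 | (2,4) | tMaxX 1.9705 tMaxY 0.4762 | tΔX 3.8637 tΔY 1.0353
    t=0.4762 [y] (2,5)
    t=1.5115 [y] (2,6) — stop
  → r_7 = 1.5115

ranges = [1.5426, 1.7205, 1.8932, 4.0876, 2.0864, 2.8983, 1.5115]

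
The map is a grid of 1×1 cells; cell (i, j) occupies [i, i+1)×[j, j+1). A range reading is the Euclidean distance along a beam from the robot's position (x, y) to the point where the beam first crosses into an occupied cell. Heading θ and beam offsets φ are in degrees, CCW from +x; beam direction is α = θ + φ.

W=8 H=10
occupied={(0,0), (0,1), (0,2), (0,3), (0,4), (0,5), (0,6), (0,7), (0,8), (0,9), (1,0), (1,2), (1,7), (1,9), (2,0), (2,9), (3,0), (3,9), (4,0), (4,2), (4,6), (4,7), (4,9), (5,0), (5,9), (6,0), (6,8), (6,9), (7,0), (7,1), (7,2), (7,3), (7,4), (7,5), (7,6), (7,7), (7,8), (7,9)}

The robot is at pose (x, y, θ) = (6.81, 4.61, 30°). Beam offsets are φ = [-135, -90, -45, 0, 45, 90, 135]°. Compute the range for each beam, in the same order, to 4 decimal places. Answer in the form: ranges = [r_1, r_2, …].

ranges = [3.7373, 0.3800, 0.1967, 0.2194, 0.7341, 3.6200, 6.0150]

beam 1: φ=-135°, α=255°
  dir = (cos 255°, sin 255°) = (-0.2588, -0.9659); from cell (6,4)
  next x-line at t=3.1296, next y-line at t=0.6315; Δt_x=3.8637, Δt_y=1.0353
    y: enter (6,3) at t=0.6315
    y: enter (6,2) at t=1.6668
    y: enter (6,1) at t=2.7021
    x: enter (5,1) at t=3.1296
    y: enter (5,0) at t=3.7373 ← occupied
  → r_1 = 3.7373
beam 2: φ=-90°, α=300°
  dir = (cos 300°, sin 300°) = (0.5000, -0.8660); from cell (6,4)
  next x-line at t=0.3800, next y-line at t=0.7044; Δt_x=2.0000, Δt_y=1.1547
    x: enter (7,4) at t=0.3800 ← occupied
  → r_2 = 0.3800
beam 3: φ=-45°, α=345°
  dir = (cos 345°, sin 345°) = (0.9659, -0.2588); from cell (6,4)
  next x-line at t=0.1967, next y-line at t=2.3569; Δt_x=1.0353, Δt_y=3.8637
    x: enter (7,4) at t=0.1967 ← occupied
  → r_3 = 0.1967
beam 4: φ=0°, α=30°
  dir = (cos 30°, sin 30°) = (0.8660, 0.5000); from cell (6,4)
  next x-line at t=0.2194, next y-line at t=0.7800; Δt_x=1.1547, Δt_y=2.0000
    x: enter (7,4) at t=0.2194 ← occupied
  → r_4 = 0.2194
beam 5: φ=45°, α=75°
  dir = (cos 75°, sin 75°) = (0.2588, 0.9659); from cell (6,4)
  next x-line at t=0.7341, next y-line at t=0.4038; Δt_x=3.8637, Δt_y=1.0353
    y: enter (6,5) at t=0.4038
    x: enter (7,5) at t=0.7341 ← occupied
  → r_5 = 0.7341
beam 6: φ=90°, α=120°
  dir = (cos 120°, sin 120°) = (-0.5000, 0.8660); from cell (6,4)
  next x-line at t=1.6200, next y-line at t=0.4503; Δt_x=2.0000, Δt_y=1.1547
    y: enter (6,5) at t=0.4503
    y: enter (6,6) at t=1.6050
    x: enter (5,6) at t=1.6200
    y: enter (5,7) at t=2.7597
    x: enter (4,7) at t=3.6200 ← occupied
  → r_6 = 3.6200
beam 7: φ=135°, α=165°
  dir = (cos 165°, sin 165°) = (-0.9659, 0.2588); from cell (6,4)
  next x-line at t=0.8386, next y-line at t=1.5068; Δt_x=1.0353, Δt_y=3.8637
    x: enter (5,4) at t=0.8386
    y: enter (5,5) at t=1.5068
    x: enter (4,5) at t=1.8738
    x: enter (3,5) at t=2.9091
    x: enter (2,5) at t=3.9444
    x: enter (1,5) at t=4.9797
    y: enter (1,6) at t=5.3705
    x: enter (0,6) at t=6.0150 ← occupied
  → r_7 = 6.0150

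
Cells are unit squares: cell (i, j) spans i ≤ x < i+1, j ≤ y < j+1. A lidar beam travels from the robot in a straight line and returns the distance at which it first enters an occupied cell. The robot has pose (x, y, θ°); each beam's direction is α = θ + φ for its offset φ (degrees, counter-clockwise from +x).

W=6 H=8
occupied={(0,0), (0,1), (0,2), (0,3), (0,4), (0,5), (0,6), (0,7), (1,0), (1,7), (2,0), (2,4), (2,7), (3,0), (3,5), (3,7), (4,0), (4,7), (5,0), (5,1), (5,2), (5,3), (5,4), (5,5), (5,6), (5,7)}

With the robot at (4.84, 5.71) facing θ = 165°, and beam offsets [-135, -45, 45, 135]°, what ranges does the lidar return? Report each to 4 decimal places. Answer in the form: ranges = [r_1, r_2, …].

ranges = [0.1848, 1.4896, 0.9699, 0.3200]

beam 1: φ=-135°, α=30°
  d=(0.8660,0.5000)  start (4,5)  tX=0.1848 tY=0.5800  stride 1/|dx|=1.1547 1/|dy|=2.0000
    cross x-line → (5,5), t=0.1848 (wall)
  → r_1 = 0.1848
beam 2: φ=-45°, α=120°
  d=(-0.5000,0.8660)  start (4,5)  tX=1.6800 tY=0.3349  stride 1/|dx|=2.0000 1/|dy|=1.1547
    cross y-line → (4,6), t=0.3349
    cross y-line → (4,7), t=1.4896 (wall)
  → r_2 = 1.4896
beam 3: φ=45°, α=210°
  d=(-0.8660,-0.5000)  start (4,5)  tX=0.9699 tY=1.4200  stride 1/|dx|=1.1547 1/|dy|=2.0000
    cross x-line → (3,5), t=0.9699 (wall)
  → r_3 = 0.9699
beam 4: φ=135°, α=300°
  d=(0.5000,-0.8660)  start (4,5)  tX=0.3200 tY=0.8198  stride 1/|dx|=2.0000 1/|dy|=1.1547
    cross x-line → (5,5), t=0.3200 (wall)
  → r_4 = 0.3200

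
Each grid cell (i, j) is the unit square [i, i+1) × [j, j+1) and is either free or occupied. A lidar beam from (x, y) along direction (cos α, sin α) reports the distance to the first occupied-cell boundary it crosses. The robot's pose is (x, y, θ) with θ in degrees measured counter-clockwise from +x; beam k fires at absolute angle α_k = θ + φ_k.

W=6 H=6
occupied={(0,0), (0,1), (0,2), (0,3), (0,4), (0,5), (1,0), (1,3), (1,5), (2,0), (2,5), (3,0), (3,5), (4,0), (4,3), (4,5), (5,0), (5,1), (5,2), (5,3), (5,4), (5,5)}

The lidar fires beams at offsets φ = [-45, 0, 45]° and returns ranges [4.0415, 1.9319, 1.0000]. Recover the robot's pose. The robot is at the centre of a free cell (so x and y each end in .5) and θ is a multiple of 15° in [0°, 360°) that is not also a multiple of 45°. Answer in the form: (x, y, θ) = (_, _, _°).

Enumerate (i+0.5, j+0.5, θ) over the 14 free cells and 16 admissible headings. For each, cast all 3 beams and compare to the given ranges.
  (2.5, 3.5, 255°): beam 1 = 0.5774 ≠ 4.0415 ✗
  (4.5, 4.5, 300°): beam 1 = 0.5176 ≠ 4.0415 ✗
  (3.5, 4.5, 210°): beam 1 = 1.9319 ≠ 4.0415 ✗
  (3.5, 3.5, 75°): beam 1 = 0.5774 ≠ 4.0415 ✗
  …
  (2.5, 4.5, 345°): r_1=4.0415, r_2=1.9319, r_3=1.0000 — all match ✓
Unique over the lattice → pose = (2.5, 4.5, 345°).

(x, y, θ) = (2.5, 4.5, 345°)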